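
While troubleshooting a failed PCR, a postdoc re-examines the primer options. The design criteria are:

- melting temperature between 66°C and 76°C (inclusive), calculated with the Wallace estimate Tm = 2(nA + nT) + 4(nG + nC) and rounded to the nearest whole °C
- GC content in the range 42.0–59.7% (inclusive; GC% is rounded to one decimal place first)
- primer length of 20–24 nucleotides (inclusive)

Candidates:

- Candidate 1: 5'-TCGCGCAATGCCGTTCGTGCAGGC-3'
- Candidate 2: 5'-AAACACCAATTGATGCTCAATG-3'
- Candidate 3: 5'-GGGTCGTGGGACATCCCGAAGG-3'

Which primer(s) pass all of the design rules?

None of the candidates satisfy all criteria.

Candidate 1 (24 nt, A=3 T=5 G=8 C=8): Tm = 2·8 + 4·16 = 80°C, outside 66–76°C ✗; GC 16/24 = 66.7%, outside 42.0–59.7% ✗; length 24 ✓ — fails.
Candidate 2 (22 nt, A=9 T=5 G=3 C=5): Tm = 2·14 + 4·8 = 60°C, outside 66–76°C ✗; GC 8/22 = 36.4%, outside 42.0–59.7% ✗; length 22 ✓ — fails.
Candidate 3 (22 nt, A=4 T=3 G=10 C=5): Tm = 2·7 + 4·15 = 74°C ✓; GC 15/22 = 68.2%, outside 42.0–59.7% ✗; length 22 ✓ — fails.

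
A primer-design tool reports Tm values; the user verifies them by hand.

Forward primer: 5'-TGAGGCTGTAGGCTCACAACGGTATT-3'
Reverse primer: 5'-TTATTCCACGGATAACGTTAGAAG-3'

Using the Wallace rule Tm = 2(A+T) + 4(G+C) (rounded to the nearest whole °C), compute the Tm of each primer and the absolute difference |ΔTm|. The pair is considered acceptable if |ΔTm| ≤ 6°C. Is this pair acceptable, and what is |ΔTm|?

|ΔTm| = 12°C; the pair is not acceptable.

Forward: A=6 T=7 G=8 C=5 → Tm = 2·13 + 4·13 = 78°C.
Reverse: A=8 T=7 G=5 C=4 → Tm = 2·15 + 4·9 = 66°C.
|ΔTm| = |78 − 66| = 12°C, > 6°C.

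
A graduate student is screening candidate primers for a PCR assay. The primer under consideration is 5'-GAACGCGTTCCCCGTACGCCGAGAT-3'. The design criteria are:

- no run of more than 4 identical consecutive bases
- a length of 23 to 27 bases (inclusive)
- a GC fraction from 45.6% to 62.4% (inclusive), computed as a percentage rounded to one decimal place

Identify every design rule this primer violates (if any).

Base counts: A=5, T=4, G=7, C=9 (length 25).
homopolymer run: longest run = 4 ✓
length: length 25 ✓
GC content: GC 16/25 = 64.0%, outside 45.6–62.4% ✗

Fails: GC content.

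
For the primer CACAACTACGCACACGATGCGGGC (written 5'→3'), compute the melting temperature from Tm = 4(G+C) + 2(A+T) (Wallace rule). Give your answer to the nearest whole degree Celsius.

78°C

Base counts: A=7, T=2, G=6, C=9 (length 24).
Tm = 2·(7+2) + 4·(6+9) = 2·9 + 4·15 = 18 + 60 = 78°C.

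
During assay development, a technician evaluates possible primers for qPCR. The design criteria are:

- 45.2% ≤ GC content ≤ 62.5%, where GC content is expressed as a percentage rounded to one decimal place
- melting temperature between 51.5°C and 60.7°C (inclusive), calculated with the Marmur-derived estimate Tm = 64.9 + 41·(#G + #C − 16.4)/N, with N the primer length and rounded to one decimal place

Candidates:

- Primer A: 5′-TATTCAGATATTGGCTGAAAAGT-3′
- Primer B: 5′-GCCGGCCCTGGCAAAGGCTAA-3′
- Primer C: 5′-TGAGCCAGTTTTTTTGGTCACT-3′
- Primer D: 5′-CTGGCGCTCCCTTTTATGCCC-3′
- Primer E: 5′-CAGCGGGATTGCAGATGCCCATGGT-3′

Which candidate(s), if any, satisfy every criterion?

Primer A (23 nt, A=8 T=8 G=5 C=2): GC 7/23 = 30.4%, outside 45.2–62.5% ✗; Tm = 64.9 + 41·(7 − 16.4)/23 = 48.1°C, outside 51.5–60.7°C ✗ — fails.
Primer B (21 nt, A=5 T=2 G=7 C=7): GC 14/21 = 66.7%, outside 45.2–62.5% ✗; Tm = 64.9 + 41·(14 − 16.4)/21 = 60.2°C ✓ — fails.
Primer C (22 nt, A=3 T=10 G=5 C=4): GC 9/22 = 40.9%, outside 45.2–62.5% ✗; Tm = 64.9 + 41·(9 − 16.4)/22 = 51.1°C, outside 51.5–60.7°C ✗ — fails.
Primer D (21 nt, A=1 T=7 G=4 C=9): GC 13/21 = 61.9% ✓; Tm = 64.9 + 41·(13 − 16.4)/21 = 58.3°C ✓ — passes.
Primer E (25 nt, A=5 T=5 G=9 C=6): GC 15/25 = 60.0% ✓; Tm = 64.9 + 41·(15 − 16.4)/25 = 62.6°C, outside 51.5–60.7°C ✗ — fails.

Primer D only.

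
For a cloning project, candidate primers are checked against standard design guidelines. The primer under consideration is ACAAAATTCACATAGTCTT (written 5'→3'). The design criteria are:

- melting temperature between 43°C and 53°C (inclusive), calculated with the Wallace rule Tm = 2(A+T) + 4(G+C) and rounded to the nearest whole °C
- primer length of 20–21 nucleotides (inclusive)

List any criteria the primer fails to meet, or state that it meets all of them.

Base counts: A=8, T=6, G=1, C=4 (length 19).
Tm: Tm = 2·14 + 4·5 = 48°C ✓
length: length 19, outside 20–21 ✗

Fails: length.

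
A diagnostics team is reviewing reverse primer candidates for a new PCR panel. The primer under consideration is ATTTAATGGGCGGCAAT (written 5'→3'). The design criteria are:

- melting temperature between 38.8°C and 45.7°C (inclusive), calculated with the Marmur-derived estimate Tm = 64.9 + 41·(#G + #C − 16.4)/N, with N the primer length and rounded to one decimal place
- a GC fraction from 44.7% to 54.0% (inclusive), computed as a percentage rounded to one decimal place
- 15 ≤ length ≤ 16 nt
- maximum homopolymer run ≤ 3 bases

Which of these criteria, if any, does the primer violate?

Fails: GC content, length.

Base counts: A=5, T=5, G=5, C=2 (length 17).
Tm: Tm = 64.9 + 41·(7 − 16.4)/17 = 42.2°C ✓
GC content: GC 7/17 = 41.2%, outside 44.7–54.0% ✗
length: length 17, outside 15–16 ✗
homopolymer run: longest run = 3 ✓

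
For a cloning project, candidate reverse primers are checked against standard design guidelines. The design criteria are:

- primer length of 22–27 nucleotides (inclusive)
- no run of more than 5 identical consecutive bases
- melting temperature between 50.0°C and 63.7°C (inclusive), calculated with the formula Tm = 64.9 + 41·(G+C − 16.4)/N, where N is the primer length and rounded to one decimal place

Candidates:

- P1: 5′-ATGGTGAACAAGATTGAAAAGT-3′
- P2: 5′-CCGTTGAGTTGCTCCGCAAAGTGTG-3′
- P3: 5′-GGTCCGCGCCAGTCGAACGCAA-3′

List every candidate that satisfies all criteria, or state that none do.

P1 (22 nt, A=10 T=5 G=6 C=1): length 22 ✓; longest run = 4 ✓; Tm = 64.9 + 41·(7 − 16.4)/22 = 47.4°C, outside 50.0–63.7°C ✗ — fails.
P2 (25 nt, A=4 T=7 G=8 C=6): length 25 ✓; longest run = 3 ✓; Tm = 64.9 + 41·(14 − 16.4)/25 = 61.0°C ✓ — passes.
P3 (22 nt, A=5 T=2 G=7 C=8): length 22 ✓; longest run = 2 ✓; Tm = 64.9 + 41·(15 − 16.4)/22 = 62.3°C ✓ — passes.

P2 and P3.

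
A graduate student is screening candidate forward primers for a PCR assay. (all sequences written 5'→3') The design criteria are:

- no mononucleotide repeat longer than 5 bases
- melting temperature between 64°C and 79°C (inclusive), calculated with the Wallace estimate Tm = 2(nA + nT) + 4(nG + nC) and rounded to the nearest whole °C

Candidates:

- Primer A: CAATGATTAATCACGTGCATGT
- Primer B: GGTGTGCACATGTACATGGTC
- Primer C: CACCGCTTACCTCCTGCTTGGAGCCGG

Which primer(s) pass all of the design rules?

Primer B only.

Primer A (22 nt, A=7 T=7 G=4 C=4): longest run = 2 ✓; Tm = 2·14 + 4·8 = 60°C, outside 64–79°C ✗ — fails.
Primer B (21 nt, A=4 T=6 G=7 C=4): longest run = 2 ✓; Tm = 2·10 + 4·11 = 64°C ✓ — passes.
Primer C (27 nt, A=3 T=6 G=7 C=11): longest run = 2 ✓; Tm = 2·9 + 4·18 = 90°C, outside 64–79°C ✗ — fails.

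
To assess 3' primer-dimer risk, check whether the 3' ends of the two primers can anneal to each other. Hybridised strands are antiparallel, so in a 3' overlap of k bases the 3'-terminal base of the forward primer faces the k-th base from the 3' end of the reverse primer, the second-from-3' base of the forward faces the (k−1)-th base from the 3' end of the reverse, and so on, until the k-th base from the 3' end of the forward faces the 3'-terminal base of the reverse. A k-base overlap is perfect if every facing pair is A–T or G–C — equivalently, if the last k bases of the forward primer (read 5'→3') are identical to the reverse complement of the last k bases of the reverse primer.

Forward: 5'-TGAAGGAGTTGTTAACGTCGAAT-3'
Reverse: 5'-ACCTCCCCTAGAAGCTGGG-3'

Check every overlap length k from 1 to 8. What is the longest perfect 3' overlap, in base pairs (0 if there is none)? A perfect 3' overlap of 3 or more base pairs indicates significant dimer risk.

Last 8 bases (5'→3') — forward …CGTCGAAT, reverse …AAGCTGGG.
Reverse complement of the reverse primer's last 8 bases: CCCAGCTT; its first k bases are the reverse complement of the reverse primer's last k bases, so a perfect k-base overlap needs the forward primer's last k bases to equal them.
Comparing (forward last k vs required): k=1: T vs C ✗; k=2: AT vs CC ✗; k=3: AAT vs CCC ✗; k=4: GAAT vs CCCA ✗; k=5: CGAAT vs CCCAG ✗; k=6: TCGAAT vs CCCAGC ✗; k=7: GTCGAAT vs CCCAGCT ✗; k=8: CGTCGAAT vs CCCAGCTT ✗.
No overlap length from 1 to 8 is perfect, so the longest perfect 3' overlap is 0.

Longest perfect overlap: 0 complementary base pairs; below the dimer-risk threshold (threshold 3).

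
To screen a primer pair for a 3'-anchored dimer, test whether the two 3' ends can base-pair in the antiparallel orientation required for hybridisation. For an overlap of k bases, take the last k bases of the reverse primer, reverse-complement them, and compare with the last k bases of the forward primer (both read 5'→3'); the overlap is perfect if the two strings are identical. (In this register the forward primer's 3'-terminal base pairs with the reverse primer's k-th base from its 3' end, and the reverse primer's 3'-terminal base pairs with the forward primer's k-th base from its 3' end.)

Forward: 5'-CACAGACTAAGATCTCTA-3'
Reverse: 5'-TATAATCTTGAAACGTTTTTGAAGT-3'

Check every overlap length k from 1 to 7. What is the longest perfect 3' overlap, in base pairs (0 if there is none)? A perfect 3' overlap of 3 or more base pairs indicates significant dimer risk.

Longest perfect overlap: 1 complementary base pair; below the dimer-risk threshold (threshold 3).

Last 7 bases (5'→3') — forward …ATCTCTA, reverse …TTGAAGT.
Reverse complement of the reverse primer's last 7 bases: ACTTCAA; its first k bases are the reverse complement of the reverse primer's last k bases, so a perfect k-base overlap needs the forward primer's last k bases to equal them.
Comparing (forward last k vs required): k=1: A vs A ✓; k=2: TA vs AC ✗; k=3: CTA vs ACT ✗; k=4: TCTA vs ACTT ✗; k=5: CTCTA vs ACTTC ✗; k=6: TCTCTA vs ACTTCA ✗; k=7: ATCTCTA vs ACTTCAA ✗.
Only k = 1 is perfect, so the longest perfect 3' overlap is 1.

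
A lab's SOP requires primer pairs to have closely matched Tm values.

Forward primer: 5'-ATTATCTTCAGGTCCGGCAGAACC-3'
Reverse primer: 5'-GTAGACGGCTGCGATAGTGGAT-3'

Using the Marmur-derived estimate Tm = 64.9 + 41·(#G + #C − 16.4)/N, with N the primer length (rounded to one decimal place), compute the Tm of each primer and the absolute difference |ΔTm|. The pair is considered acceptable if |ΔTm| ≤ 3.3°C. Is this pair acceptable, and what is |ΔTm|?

Forward: G+C = 12, N = 24 → Tm = 64.9 + 41·(12 − 16.4)/24 = 57.4°C.
Reverse: G+C = 12, N = 22 → Tm = 64.9 + 41·(12 − 16.4)/22 = 56.7°C.
|ΔTm| = |57.4 − 56.7| = 0.7°C, ≤ 3.3°C.

|ΔTm| = 0.7°C; the pair is acceptable.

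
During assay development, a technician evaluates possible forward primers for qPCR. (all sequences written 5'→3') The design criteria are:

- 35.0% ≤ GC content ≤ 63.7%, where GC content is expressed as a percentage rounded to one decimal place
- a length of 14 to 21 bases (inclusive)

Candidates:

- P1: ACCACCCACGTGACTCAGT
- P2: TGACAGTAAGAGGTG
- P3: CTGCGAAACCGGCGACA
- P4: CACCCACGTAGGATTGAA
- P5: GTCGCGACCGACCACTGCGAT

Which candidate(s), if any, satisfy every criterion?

P1, P2 and P4.

P1 (19 nt, A=5 T=3 G=3 C=8): GC 11/19 = 57.9% ✓; length 19 ✓ — passes.
P2 (15 nt, A=5 T=3 G=6 C=1): GC 7/15 = 46.7% ✓; length 15 ✓ — passes.
P3 (17 nt, A=5 T=1 G=5 C=6): GC 11/17 = 64.7%, outside 35.0–63.7% ✗; length 17 ✓ — fails.
P4 (18 nt, A=6 T=3 G=4 C=5): GC 9/18 = 50.0% ✓; length 18 ✓ — passes.
P5 (21 nt, A=4 T=3 G=6 C=8): GC 14/21 = 66.7%, outside 35.0–63.7% ✗; length 21 ✓ — fails.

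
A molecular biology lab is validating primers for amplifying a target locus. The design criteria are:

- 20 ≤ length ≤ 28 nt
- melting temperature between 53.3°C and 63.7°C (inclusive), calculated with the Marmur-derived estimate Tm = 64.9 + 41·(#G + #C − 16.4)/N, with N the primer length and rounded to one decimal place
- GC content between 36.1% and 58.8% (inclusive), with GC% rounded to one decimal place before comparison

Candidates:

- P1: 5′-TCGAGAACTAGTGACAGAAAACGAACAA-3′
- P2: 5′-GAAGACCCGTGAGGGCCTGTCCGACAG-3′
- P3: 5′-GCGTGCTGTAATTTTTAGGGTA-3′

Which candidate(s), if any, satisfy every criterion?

P1 only.

P1 (28 nt, A=14 T=3 G=6 C=5): length 28 ✓; Tm = 64.9 + 41·(11 − 16.4)/28 = 57.0°C ✓; GC 11/28 = 39.3% ✓ — passes.
P2 (27 nt, A=6 T=3 G=10 C=8): length 27 ✓; Tm = 64.9 + 41·(18 − 16.4)/27 = 67.3°C, outside 53.3–63.7°C ✗; GC 18/27 = 66.7%, outside 36.1–58.8% ✗ — fails.
P3 (22 nt, A=4 T=9 G=7 C=2): length 22 ✓; Tm = 64.9 + 41·(9 − 16.4)/22 = 51.1°C, outside 53.3–63.7°C ✗; GC 9/22 = 40.9% ✓ — fails.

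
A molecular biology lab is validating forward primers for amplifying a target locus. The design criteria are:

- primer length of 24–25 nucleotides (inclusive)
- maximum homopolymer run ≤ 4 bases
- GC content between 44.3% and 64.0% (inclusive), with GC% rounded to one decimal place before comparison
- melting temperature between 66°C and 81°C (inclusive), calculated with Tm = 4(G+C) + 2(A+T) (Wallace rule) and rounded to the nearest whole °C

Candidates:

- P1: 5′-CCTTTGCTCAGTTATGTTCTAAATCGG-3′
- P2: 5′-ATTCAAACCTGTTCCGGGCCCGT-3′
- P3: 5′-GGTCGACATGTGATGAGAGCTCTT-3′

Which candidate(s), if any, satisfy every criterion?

P1 (27 nt, A=5 T=11 G=5 C=6): length 27, outside 24–25 ✗; longest run = 3 ✓; GC 11/27 = 40.7%, outside 44.3–64.0% ✗; Tm = 2·16 + 4·11 = 76°C ✓ — fails.
P2 (23 nt, A=4 T=6 G=5 C=8): length 23, outside 24–25 ✗; longest run = 3 ✓; GC 13/23 = 56.5% ✓; Tm = 2·10 + 4·13 = 72°C ✓ — fails.
P3 (24 nt, A=5 T=7 G=8 C=4): length 24 ✓; longest run = 2 ✓; GC 12/24 = 50.0% ✓; Tm = 2·12 + 4·12 = 72°C ✓ — passes.

P3 only.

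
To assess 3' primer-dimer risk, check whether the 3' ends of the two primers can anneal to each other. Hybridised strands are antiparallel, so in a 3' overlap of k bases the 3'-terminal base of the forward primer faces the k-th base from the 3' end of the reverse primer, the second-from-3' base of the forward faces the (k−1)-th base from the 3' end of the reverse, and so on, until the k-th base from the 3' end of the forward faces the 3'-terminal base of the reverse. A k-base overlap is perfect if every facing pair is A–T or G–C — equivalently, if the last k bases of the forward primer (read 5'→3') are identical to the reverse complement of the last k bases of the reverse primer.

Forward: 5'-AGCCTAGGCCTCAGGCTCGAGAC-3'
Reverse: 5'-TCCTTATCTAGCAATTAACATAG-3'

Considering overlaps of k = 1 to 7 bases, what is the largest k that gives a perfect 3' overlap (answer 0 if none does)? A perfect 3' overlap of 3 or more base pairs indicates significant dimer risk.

Longest perfect overlap: 1 complementary base pair; below the dimer-risk threshold (threshold 3).

Last 7 bases (5'→3') — forward …TCGAGAC, reverse …AACATAG.
Reverse complement of the reverse primer's last 7 bases: CTATGTT; its first k bases are the reverse complement of the reverse primer's last k bases, so a perfect k-base overlap needs the forward primer's last k bases to equal them.
Comparing (forward last k vs required): k=1: C vs C ✓; k=2: AC vs CT ✗; k=3: GAC vs CTA ✗; k=4: AGAC vs CTAT ✗; k=5: GAGAC vs CTATG ✗; k=6: CGAGAC vs CTATGT ✗; k=7: TCGAGAC vs CTATGTT ✗.
Only k = 1 is perfect, so the longest perfect 3' overlap is 1.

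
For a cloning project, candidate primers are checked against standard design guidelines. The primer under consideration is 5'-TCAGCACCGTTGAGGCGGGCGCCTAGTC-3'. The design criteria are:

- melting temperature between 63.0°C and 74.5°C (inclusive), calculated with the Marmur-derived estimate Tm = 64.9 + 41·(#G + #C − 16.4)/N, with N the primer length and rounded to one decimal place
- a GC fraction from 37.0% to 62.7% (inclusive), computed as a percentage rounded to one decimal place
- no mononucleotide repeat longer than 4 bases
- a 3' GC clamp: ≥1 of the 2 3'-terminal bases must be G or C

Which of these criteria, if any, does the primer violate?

Fails: GC content.

Base counts: A=4, T=5, G=10, C=9 (length 28).
Tm: Tm = 64.9 + 41·(19 − 16.4)/28 = 68.7°C ✓
GC content: GC 19/28 = 67.9%, outside 37.0–62.7% ✗
homopolymer run: longest run = 3 ✓
GC clamp: 3' end TC has 1 G/C ✓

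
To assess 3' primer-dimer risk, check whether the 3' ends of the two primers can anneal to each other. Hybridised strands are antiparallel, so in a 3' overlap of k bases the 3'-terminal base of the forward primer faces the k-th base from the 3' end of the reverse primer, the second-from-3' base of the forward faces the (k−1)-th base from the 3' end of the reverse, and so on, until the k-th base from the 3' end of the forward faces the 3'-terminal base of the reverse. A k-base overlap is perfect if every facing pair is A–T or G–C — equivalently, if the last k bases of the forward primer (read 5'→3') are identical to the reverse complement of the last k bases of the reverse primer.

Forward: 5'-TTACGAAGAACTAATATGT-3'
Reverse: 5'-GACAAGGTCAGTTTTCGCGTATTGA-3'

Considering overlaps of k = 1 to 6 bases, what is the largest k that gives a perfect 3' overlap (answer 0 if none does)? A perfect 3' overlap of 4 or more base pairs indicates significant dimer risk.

Last 6 bases (5'→3') — forward …ATATGT, reverse …TATTGA.
Reverse complement of the reverse primer's last 6 bases: TCAATA; its first k bases are the reverse complement of the reverse primer's last k bases, so a perfect k-base overlap needs the forward primer's last k bases to equal them.
Comparing (forward last k vs required): k=1: T vs T ✓; k=2: GT vs TC ✗; k=3: TGT vs TCA ✗; k=4: ATGT vs TCAA ✗; k=5: TATGT vs TCAAT ✗; k=6: ATATGT vs TCAATA ✗.
Only k = 1 is perfect, so the longest perfect 3' overlap is 1.

Longest perfect overlap: 1 complementary base pair; below the dimer-risk threshold (threshold 4).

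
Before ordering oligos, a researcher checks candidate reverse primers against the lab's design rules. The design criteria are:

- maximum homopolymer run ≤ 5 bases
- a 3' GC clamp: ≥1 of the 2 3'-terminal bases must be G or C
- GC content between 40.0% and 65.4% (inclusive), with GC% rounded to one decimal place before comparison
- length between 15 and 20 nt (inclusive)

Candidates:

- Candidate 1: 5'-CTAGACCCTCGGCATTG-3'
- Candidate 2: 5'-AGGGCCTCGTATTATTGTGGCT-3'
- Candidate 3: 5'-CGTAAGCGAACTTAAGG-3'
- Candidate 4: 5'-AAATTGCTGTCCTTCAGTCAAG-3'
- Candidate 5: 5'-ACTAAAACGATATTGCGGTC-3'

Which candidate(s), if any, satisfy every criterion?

Candidate 1 (17 nt, A=3 T=4 G=4 C=6): longest run = 3 ✓; 3' end TG has 1 G/C ✓; GC 10/17 = 58.8% ✓; length 17 ✓ — passes.
Candidate 2 (22 nt, A=3 T=8 G=7 C=4): longest run = 3 ✓; 3' end CT has 1 G/C ✓; GC 11/22 = 50.0% ✓; length 22, outside 15–20 ✗ — fails.
Candidate 3 (17 nt, A=6 T=3 G=5 C=3): longest run = 2 ✓; 3' end GG has 2 G/C ✓; GC 8/17 = 47.1% ✓; length 17 ✓ — passes.
Candidate 4 (22 nt, A=6 T=7 G=4 C=5): longest run = 3 ✓; 3' end AG has 1 G/C ✓; GC 9/22 = 40.9% ✓; length 22, outside 15–20 ✗ — fails.
Candidate 5 (20 nt, A=7 T=5 G=4 C=4): longest run = 4 ✓; 3' end TC has 1 G/C ✓; GC 8/20 = 40.0% ✓; length 20 ✓ — passes.

Candidate 1, Candidate 3 and Candidate 5.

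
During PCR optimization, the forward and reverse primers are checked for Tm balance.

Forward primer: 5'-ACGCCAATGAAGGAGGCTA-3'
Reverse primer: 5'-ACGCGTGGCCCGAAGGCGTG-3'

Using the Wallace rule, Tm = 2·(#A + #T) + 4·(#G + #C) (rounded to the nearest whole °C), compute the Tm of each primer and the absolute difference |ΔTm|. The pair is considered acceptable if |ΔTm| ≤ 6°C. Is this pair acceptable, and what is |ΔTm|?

|ΔTm| = 12°C; the pair is not acceptable.

Forward: A=7 T=2 G=6 C=4 → Tm = 2·9 + 4·10 = 58°C.
Reverse: A=3 T=2 G=9 C=6 → Tm = 2·5 + 4·15 = 70°C.
|ΔTm| = |58 − 70| = 12°C, > 6°C.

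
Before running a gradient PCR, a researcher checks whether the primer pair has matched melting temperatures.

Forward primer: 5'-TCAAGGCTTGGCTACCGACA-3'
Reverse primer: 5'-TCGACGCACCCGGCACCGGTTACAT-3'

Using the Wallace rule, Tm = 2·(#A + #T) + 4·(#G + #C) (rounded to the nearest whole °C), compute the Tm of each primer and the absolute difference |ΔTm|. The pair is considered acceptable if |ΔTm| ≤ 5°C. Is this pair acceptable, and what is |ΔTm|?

|ΔTm| = 20°C; the pair is not acceptable.

Forward: A=5 T=4 G=5 C=6 → Tm = 2·9 + 4·11 = 62°C.
Reverse: A=5 T=4 G=6 C=10 → Tm = 2·9 + 4·16 = 82°C.
|ΔTm| = |62 − 82| = 20°C, > 5°C.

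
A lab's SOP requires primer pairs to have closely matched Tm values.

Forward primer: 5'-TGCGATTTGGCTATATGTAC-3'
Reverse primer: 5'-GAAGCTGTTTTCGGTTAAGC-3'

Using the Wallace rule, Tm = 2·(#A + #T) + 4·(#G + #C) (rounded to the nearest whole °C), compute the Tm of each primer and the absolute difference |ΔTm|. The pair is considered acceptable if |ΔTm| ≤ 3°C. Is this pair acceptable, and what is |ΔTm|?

|ΔTm| = 2°C; the pair is acceptable.

Forward: A=4 T=8 G=5 C=3 → Tm = 2·12 + 4·8 = 56°C.
Reverse: A=4 T=7 G=6 C=3 → Tm = 2·11 + 4·9 = 58°C.
|ΔTm| = |56 − 58| = 2°C, ≤ 3°C.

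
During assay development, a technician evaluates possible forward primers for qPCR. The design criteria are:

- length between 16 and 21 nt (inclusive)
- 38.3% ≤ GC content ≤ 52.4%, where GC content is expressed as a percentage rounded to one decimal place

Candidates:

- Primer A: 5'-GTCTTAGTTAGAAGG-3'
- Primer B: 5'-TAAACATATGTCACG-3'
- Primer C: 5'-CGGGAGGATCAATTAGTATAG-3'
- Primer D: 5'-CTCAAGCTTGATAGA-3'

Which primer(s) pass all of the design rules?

Primer C only.

Primer A (15 nt, A=4 T=5 G=5 C=1): length 15, outside 16–21 ✗; GC 6/15 = 40.0% ✓ — fails.
Primer B (15 nt, A=6 T=4 G=2 C=3): length 15, outside 16–21 ✗; GC 5/15 = 33.3%, outside 38.3–52.4% ✗ — fails.
Primer C (21 nt, A=7 T=5 G=7 C=2): length 21 ✓; GC 9/21 = 42.9% ✓ — passes.
Primer D (15 nt, A=5 T=4 G=3 C=3): length 15, outside 16–21 ✗; GC 6/15 = 40.0% ✓ — fails.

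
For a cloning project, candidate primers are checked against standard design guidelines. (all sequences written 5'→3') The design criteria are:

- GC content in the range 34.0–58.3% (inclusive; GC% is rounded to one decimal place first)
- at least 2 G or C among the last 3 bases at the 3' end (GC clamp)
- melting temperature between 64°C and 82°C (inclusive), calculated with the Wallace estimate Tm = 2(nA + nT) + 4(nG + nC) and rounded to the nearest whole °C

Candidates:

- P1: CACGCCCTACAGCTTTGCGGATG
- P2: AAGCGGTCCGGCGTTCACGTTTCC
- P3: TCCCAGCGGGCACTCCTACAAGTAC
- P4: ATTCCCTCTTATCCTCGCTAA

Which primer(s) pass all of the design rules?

None of the candidates satisfy all criteria.

P1 (23 nt, A=4 T=5 G=6 C=8): GC 14/23 = 60.9%, outside 34.0–58.3% ✗; 3' end ATG has 1 G/C, need ≥2 ✗; Tm = 2·9 + 4·14 = 74°C ✓ — fails.
P2 (24 nt, A=3 T=6 G=7 C=8): GC 15/24 = 62.5%, outside 34.0–58.3% ✗; 3' end TCC has 2 G/C ✓; Tm = 2·9 + 4·15 = 78°C ✓ — fails.
P3 (25 nt, A=6 T=4 G=5 C=10): GC 15/25 = 60.0%, outside 34.0–58.3% ✗; 3' end TAC has 1 G/C, need ≥2 ✗; Tm = 2·10 + 4·15 = 80°C ✓ — fails.
P4 (21 nt, A=4 T=8 G=1 C=8): GC 9/21 = 42.9% ✓; 3' end TAA has 0 G/C, need ≥2 ✗; Tm = 2·12 + 4·9 = 60°C, outside 64–82°C ✗ — fails.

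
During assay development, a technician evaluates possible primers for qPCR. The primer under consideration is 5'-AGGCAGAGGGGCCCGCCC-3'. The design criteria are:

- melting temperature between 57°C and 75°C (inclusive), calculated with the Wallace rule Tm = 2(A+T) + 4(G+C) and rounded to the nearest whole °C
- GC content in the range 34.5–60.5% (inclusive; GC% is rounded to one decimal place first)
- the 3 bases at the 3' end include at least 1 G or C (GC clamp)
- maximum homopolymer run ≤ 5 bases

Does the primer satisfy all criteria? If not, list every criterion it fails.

Fails: GC content.

Base counts: A=3, T=0, G=8, C=7 (length 18).
Tm: Tm = 2·3 + 4·15 = 66°C ✓
GC content: GC 15/18 = 83.3%, outside 34.5–60.5% ✗
GC clamp: 3' end CCC has 3 G/C ✓
homopolymer run: longest run = 4 ✓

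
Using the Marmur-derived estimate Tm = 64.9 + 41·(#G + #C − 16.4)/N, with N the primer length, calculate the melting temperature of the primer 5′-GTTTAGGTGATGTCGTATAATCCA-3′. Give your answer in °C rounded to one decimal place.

52.3°C

Base counts: A=6, T=9, G=6, C=3; G+C = 9, N = 24.
Tm = 64.9 + 41·(9 − 16.4)/24 = 64.9 + -303.40/24 = 52.3°C.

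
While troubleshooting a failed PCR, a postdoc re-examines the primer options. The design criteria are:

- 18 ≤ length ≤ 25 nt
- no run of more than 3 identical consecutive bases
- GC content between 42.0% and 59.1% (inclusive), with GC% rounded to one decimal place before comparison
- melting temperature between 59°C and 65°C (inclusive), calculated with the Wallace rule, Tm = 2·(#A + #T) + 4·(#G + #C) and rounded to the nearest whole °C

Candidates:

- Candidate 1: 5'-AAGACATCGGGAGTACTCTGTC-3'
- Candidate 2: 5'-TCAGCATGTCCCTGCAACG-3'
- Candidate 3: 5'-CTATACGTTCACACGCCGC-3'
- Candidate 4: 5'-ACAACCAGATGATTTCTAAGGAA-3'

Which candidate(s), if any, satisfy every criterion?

Candidate 2 and Candidate 3.

Candidate 1 (22 nt, A=6 T=5 G=6 C=5): length 22 ✓; longest run = 3 ✓; GC 11/22 = 50.0% ✓; Tm = 2·11 + 4·11 = 66°C, outside 59–65°C ✗ — fails.
Candidate 2 (19 nt, A=4 T=4 G=4 C=7): length 19 ✓; longest run = 3 ✓; GC 11/19 = 57.9% ✓; Tm = 2·8 + 4·11 = 60°C ✓ — passes.
Candidate 3 (19 nt, A=4 T=4 G=3 C=8): length 19 ✓; longest run = 2 ✓; GC 11/19 = 57.9% ✓; Tm = 2·8 + 4·11 = 60°C ✓ — passes.
Candidate 4 (23 nt, A=10 T=5 G=4 C=4): length 23 ✓; longest run = 3 ✓; GC 8/23 = 34.8%, outside 42.0–59.1% ✗; Tm = 2·15 + 4·8 = 62°C ✓ — fails.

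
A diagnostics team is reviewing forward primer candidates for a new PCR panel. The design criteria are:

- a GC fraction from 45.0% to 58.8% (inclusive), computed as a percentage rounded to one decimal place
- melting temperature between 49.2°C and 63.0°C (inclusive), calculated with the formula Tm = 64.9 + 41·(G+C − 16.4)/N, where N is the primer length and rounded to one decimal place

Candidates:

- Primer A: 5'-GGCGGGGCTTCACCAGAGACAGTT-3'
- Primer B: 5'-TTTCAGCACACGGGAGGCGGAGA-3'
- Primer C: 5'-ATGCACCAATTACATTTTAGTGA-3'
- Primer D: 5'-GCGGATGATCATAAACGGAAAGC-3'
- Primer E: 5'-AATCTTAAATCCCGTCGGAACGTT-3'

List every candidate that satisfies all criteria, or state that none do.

Primer A (24 nt, A=5 T=4 G=9 C=6): GC 15/24 = 62.5%, outside 45.0–58.8% ✗; Tm = 64.9 + 41·(15 − 16.4)/24 = 62.5°C ✓ — fails.
Primer B (23 nt, A=6 T=3 G=9 C=5): GC 14/23 = 60.9%, outside 45.0–58.8% ✗; Tm = 64.9 + 41·(14 − 16.4)/23 = 60.6°C ✓ — fails.
Primer C (23 nt, A=8 T=8 G=3 C=4): GC 7/23 = 30.4%, outside 45.0–58.8% ✗; Tm = 64.9 + 41·(7 − 16.4)/23 = 48.1°C, outside 49.2–63.0°C ✗ — fails.
Primer D (23 nt, A=9 T=3 G=7 C=4): GC 11/23 = 47.8% ✓; Tm = 64.9 + 41·(11 − 16.4)/23 = 55.3°C ✓ — passes.
Primer E (24 nt, A=7 T=7 G=4 C=6): GC 10/24 = 41.7%, outside 45.0–58.8% ✗; Tm = 64.9 + 41·(10 − 16.4)/24 = 54.0°C ✓ — fails.

Primer D only.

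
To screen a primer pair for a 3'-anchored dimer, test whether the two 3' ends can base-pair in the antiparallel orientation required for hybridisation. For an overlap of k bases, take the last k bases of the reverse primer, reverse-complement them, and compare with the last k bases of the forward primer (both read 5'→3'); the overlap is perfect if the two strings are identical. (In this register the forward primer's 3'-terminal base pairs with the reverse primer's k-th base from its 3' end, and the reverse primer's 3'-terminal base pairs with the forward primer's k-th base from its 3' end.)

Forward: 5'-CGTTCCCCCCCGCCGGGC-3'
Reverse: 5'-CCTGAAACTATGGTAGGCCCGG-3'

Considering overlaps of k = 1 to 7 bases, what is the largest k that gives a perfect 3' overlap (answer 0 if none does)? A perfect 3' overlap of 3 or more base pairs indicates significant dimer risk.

Last 7 bases (5'→3') — forward …GCCGGGC, reverse …GGCCCGG.
Reverse complement of the reverse primer's last 7 bases: CCGGGCC; its first k bases are the reverse complement of the reverse primer's last k bases, so a perfect k-base overlap needs the forward primer's last k bases to equal them.
Comparing (forward last k vs required): k=1: C vs C ✓; k=2: GC vs CC ✗; k=3: GGC vs CCG ✗; k=4: GGGC vs CCGG ✗; k=5: CGGGC vs CCGGG ✗; k=6: CCGGGC vs CCGGGC ✓; k=7: GCCGGGC vs CCGGGCC ✗.
Perfect overlaps at k = 1, 6; the largest is 6.

Longest perfect overlap: 6 complementary base pairs; significant dimer risk (threshold 3).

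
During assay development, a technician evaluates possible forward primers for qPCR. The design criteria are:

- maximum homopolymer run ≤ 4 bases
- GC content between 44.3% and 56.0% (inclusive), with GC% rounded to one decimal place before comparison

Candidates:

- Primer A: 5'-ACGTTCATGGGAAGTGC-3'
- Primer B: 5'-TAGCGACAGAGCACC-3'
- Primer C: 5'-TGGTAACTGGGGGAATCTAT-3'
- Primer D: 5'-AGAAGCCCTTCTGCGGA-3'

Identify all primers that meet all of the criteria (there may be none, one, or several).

Primer A only.

Primer A (17 nt, A=4 T=4 G=6 C=3): longest run = 3 ✓; GC 9/17 = 52.9% ✓ — passes.
Primer B (15 nt, A=5 T=1 G=4 C=5): longest run = 2 ✓; GC 9/15 = 60.0%, outside 44.3–56.0% ✗ — fails.
Primer C (20 nt, A=5 T=6 G=7 C=2): longest run = 5, exceeds 4 ✗; GC 9/20 = 45.0% ✓ — fails.
Primer D (17 nt, A=4 T=3 G=5 C=5): longest run = 3 ✓; GC 10/17 = 58.8%, outside 44.3–56.0% ✗ — fails.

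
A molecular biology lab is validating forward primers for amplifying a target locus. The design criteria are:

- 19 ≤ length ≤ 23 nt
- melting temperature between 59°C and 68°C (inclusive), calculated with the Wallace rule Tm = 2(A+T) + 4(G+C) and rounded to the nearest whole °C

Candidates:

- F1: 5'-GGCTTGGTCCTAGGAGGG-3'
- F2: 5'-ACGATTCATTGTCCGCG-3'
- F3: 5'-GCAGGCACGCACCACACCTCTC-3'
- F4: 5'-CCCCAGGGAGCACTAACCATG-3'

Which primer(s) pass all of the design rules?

F1 (18 nt, A=2 T=4 G=9 C=3): length 18, outside 19–23 ✗; Tm = 2·6 + 4·12 = 60°C ✓ — fails.
F2 (17 nt, A=3 T=5 G=4 C=5): length 17, outside 19–23 ✗; Tm = 2·8 + 4·9 = 52°C, outside 59–68°C ✗ — fails.
F3 (22 nt, A=5 T=2 G=4 C=11): length 22 ✓; Tm = 2·7 + 4·15 = 74°C, outside 59–68°C ✗ — fails.
F4 (21 nt, A=6 T=2 G=5 C=8): length 21 ✓; Tm = 2·8 + 4·13 = 68°C ✓ — passes.

F4 only.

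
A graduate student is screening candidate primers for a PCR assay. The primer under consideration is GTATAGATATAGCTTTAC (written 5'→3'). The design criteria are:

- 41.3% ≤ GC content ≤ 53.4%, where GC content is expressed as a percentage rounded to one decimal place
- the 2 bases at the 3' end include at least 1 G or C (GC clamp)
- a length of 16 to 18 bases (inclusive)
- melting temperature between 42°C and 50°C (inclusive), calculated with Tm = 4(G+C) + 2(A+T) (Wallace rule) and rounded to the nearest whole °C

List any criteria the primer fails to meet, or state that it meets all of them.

Fails: GC content.

Base counts: A=6, T=7, G=3, C=2 (length 18).
GC content: GC 5/18 = 27.8%, outside 41.3–53.4% ✗
GC clamp: 3' end AC has 1 G/C ✓
length: length 18 ✓
Tm: Tm = 2·13 + 4·5 = 46°C ✓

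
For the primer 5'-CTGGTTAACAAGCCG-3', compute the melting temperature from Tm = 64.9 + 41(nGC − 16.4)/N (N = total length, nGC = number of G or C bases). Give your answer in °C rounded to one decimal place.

41.9°C

Base counts: A=4, T=3, G=4, C=4; G+C = 8, N = 15.
Tm = 64.9 + 41·(8 − 16.4)/15 = 64.9 + -344.40/15 = 41.9°C.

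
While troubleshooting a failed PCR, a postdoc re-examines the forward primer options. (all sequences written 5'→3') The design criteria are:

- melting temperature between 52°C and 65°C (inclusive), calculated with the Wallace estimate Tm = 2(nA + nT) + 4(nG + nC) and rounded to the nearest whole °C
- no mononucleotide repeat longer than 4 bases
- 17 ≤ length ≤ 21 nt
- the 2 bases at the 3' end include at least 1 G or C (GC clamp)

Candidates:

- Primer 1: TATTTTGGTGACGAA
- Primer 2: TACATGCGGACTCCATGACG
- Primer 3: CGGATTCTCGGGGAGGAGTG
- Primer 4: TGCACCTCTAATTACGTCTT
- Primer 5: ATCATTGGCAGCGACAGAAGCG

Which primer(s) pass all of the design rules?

Primer 2 only.

Primer 1 (15 nt, A=4 T=6 G=4 C=1): Tm = 2·10 + 4·5 = 40°C, outside 52–65°C ✗; longest run = 4 ✓; length 15, outside 17–21 ✗; 3' end AA has 0 G/C, need ≥1 ✗ — fails.
Primer 2 (20 nt, A=5 T=4 G=5 C=6): Tm = 2·9 + 4·11 = 62°C ✓; longest run = 2 ✓; length 20 ✓; 3' end CG has 2 G/C ✓ — passes.
Primer 3 (20 nt, A=3 T=4 G=10 C=3): Tm = 2·7 + 4·13 = 66°C, outside 52–65°C ✗; longest run = 4 ✓; length 20 ✓; 3' end TG has 1 G/C ✓ — fails.
Primer 4 (20 nt, A=4 T=8 G=2 C=6): Tm = 2·12 + 4·8 = 56°C ✓; longest run = 2 ✓; length 20 ✓; 3' end TT has 0 G/C, need ≥1 ✗ — fails.
Primer 5 (22 nt, A=7 T=3 G=7 C=5): Tm = 2·10 + 4·12 = 68°C, outside 52–65°C ✗; longest run = 2 ✓; length 22, outside 17–21 ✗; 3' end CG has 2 G/C ✓ — fails.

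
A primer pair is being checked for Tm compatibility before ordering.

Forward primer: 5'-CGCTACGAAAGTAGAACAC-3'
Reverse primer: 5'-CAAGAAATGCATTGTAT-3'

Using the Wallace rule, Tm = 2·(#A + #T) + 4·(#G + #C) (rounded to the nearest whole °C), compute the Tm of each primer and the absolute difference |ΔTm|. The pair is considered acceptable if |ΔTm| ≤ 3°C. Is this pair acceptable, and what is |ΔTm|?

|ΔTm| = 12°C; the pair is not acceptable.

Forward: A=8 T=2 G=4 C=5 → Tm = 2·10 + 4·9 = 56°C.
Reverse: A=7 T=5 G=3 C=2 → Tm = 2·12 + 4·5 = 44°C.
|ΔTm| = |56 − 44| = 12°C, > 3°C.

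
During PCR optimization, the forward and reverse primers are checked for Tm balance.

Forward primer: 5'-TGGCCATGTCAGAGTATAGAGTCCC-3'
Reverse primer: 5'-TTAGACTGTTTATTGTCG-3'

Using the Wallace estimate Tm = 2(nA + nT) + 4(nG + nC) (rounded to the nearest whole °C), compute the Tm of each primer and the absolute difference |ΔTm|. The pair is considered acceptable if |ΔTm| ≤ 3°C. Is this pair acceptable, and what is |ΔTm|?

Forward: A=6 T=6 G=7 C=6 → Tm = 2·12 + 4·13 = 76°C.
Reverse: A=3 T=9 G=4 C=2 → Tm = 2·12 + 4·6 = 48°C.
|ΔTm| = |76 − 48| = 28°C, > 3°C.

|ΔTm| = 28°C; the pair is not acceptable.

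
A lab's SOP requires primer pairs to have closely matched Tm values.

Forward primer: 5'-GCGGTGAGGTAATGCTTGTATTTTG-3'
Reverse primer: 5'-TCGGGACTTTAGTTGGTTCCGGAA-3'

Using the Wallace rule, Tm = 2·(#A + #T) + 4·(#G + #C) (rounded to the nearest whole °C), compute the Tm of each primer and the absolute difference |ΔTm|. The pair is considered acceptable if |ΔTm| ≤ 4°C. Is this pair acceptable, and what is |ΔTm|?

|ΔTm| = 0°C; the pair is acceptable.

Forward: A=4 T=10 G=9 C=2 → Tm = 2·14 + 4·11 = 72°C.
Reverse: A=4 T=8 G=8 C=4 → Tm = 2·12 + 4·12 = 72°C.
|ΔTm| = |72 − 72| = 0°C, ≤ 4°C.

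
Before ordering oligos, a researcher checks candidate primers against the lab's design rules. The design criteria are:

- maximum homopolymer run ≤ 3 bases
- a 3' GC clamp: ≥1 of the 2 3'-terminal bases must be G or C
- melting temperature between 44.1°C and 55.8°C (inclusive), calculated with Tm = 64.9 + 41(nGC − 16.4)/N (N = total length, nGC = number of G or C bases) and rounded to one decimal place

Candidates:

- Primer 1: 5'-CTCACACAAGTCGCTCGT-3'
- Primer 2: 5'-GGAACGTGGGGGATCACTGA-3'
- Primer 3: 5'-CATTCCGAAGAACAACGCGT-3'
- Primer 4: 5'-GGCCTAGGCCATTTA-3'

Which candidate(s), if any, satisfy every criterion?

Primer 1 and Primer 3.

Primer 1 (18 nt, A=4 T=4 G=3 C=7): longest run = 2 ✓; 3' end GT has 1 G/C ✓; Tm = 64.9 + 41·(10 − 16.4)/18 = 50.3°C ✓ — passes.
Primer 2 (20 nt, A=5 T=3 G=9 C=3): longest run = 5, exceeds 3 ✗; 3' end GA has 1 G/C ✓; Tm = 64.9 + 41·(12 − 16.4)/20 = 55.9°C, outside 44.1–55.8°C ✗ — fails.
Primer 3 (20 nt, A=7 T=3 G=4 C=6): longest run = 2 ✓; 3' end GT has 1 G/C ✓; Tm = 64.9 + 41·(10 − 16.4)/20 = 51.8°C ✓ — passes.
Primer 4 (15 nt, A=3 T=4 G=4 C=4): longest run = 3 ✓; 3' end TA has 0 G/C, need ≥1 ✗; Tm = 64.9 + 41·(8 − 16.4)/15 = 41.9°C, outside 44.1–55.8°C ✗ — fails.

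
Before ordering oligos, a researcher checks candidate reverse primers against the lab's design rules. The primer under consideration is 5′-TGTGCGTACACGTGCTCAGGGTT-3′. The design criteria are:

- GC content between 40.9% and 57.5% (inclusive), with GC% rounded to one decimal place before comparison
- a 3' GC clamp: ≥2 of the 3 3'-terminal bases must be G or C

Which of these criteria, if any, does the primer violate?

Fails: GC clamp.

Base counts: A=3, T=7, G=8, C=5 (length 23).
GC content: GC 13/23 = 56.5% ✓
GC clamp: 3' end GTT has 1 G/C, need ≥2 ✗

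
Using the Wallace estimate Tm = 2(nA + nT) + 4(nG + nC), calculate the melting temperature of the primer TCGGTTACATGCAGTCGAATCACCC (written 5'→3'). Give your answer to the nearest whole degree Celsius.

76°C

Base counts: A=6, T=6, G=5, C=8 (length 25).
Tm = 2·(6+6) + 4·(5+8) = 2·12 + 4·13 = 24 + 52 = 76°C.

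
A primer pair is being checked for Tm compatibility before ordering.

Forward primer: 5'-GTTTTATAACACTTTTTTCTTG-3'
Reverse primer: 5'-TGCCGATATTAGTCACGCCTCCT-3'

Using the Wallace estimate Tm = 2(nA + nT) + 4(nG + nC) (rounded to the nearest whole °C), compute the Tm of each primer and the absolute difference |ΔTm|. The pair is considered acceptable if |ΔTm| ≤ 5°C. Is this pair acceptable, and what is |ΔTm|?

Forward: A=4 T=13 G=2 C=3 → Tm = 2·17 + 4·5 = 54°C.
Reverse: A=4 T=7 G=4 C=8 → Tm = 2·11 + 4·12 = 70°C.
|ΔTm| = |54 − 70| = 16°C, > 5°C.

|ΔTm| = 16°C; the pair is not acceptable.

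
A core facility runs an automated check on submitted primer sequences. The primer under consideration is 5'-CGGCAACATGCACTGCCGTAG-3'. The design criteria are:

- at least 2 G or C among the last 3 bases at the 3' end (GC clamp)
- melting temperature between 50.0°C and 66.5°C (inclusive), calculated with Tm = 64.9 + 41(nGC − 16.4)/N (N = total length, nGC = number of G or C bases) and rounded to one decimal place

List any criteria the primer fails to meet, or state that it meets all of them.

Fails: GC clamp.

Base counts: A=5, T=3, G=6, C=7 (length 21).
GC clamp: 3' end TAG has 1 G/C, need ≥2 ✗
Tm: Tm = 64.9 + 41·(13 − 16.4)/21 = 58.3°C ✓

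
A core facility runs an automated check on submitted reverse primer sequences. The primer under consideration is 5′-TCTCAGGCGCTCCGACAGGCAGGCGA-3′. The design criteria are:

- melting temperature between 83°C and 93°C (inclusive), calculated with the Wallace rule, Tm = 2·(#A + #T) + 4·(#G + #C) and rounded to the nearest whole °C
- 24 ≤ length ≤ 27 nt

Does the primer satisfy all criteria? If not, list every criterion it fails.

Base counts: A=5, T=3, G=9, C=9 (length 26).
Tm: Tm = 2·8 + 4·18 = 88°C ✓
length: length 26 ✓

Meets all criteria.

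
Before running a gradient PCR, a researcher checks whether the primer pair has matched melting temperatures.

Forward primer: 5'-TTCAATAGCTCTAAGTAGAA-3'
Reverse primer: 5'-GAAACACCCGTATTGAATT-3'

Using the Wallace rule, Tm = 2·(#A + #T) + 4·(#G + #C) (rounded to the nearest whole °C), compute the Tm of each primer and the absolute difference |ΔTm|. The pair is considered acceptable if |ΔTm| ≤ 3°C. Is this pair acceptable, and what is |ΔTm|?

Forward: A=8 T=6 G=3 C=3 → Tm = 2·14 + 4·6 = 52°C.
Reverse: A=7 T=5 G=3 C=4 → Tm = 2·12 + 4·7 = 52°C.
|ΔTm| = |52 − 52| = 0°C, ≤ 3°C.

|ΔTm| = 0°C; the pair is acceptable.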